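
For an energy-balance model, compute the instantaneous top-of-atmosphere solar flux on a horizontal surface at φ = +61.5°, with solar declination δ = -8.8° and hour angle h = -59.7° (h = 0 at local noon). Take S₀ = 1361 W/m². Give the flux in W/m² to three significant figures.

cos θ_z = sin φ sin δ + cos φ cos δ cos h = -0.134447 + 0.237906 = 0.103459.
Flux = S₀ · cos θ_z = 1361 × 0.103459 = 140.8 W/m².

141 W/m²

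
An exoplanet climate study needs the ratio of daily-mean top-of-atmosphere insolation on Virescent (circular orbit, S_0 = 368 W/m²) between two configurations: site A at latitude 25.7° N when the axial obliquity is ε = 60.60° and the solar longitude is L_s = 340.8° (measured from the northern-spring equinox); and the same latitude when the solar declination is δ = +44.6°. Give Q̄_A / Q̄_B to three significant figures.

Q̄_A / Q̄_B ≈ 0.567

— Configuration A (ϕ=+25.7°):
Solar declination: sin δ = sin ε · sin L_s = sin 60.60° × sin 340.8° = -0.28651, so δ = -16.649°.
cos h₀ = −tan(+25.7°) tan(-16.649°) = 0.1439, h₀ = 1.4264 rad.
Bracket: h₀ sin ϕ sin δ + cos ϕ cos δ sin h₀ = 1.4264×0.43366×-0.28651 + 0.90108×0.95808×0.98959 = -0.177227 + 0.854320 = 0.677093.
Q̄ = (S_0/π) × [bracket] = (368/π) × 0.677093 = 79.313 W/m².
— Configuration B (ϕ=+25.7°):
cos h₀ = −tan(+25.7°) tan(+44.600°) = -0.4746, h₀ = 2.0653 rad.
Bracket: h₀ sin ϕ sin δ + cos ϕ cos δ sin h₀ = 2.0653×0.43366×0.70215 + 0.90108×0.71203×0.88020 = 0.628872 + 0.564733 = 1.193605.
Q̄ = (S_0/π) × [bracket] = (368/π) × 1.193605 = 139.82 W/m².
Ratio Q̄_A / Q̄_B = 79.313 / 139.82 = 0.5673.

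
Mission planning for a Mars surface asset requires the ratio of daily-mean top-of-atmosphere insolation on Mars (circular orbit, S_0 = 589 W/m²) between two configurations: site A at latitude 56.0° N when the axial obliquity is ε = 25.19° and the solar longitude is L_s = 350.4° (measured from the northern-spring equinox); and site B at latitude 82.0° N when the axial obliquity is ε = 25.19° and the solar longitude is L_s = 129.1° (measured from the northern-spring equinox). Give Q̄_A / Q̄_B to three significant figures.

Q̄_A / Q̄_B ≈ 0.456

— Configuration A (ϕ=+56.0°):
Solar declination: sin δ = sin ε · sin L_s = sin 25.19° × sin 350.4° = -0.07098, so δ = -4.070°.
cos h₀ = −tan(+56.0°) tan(-4.070°) = 0.1055, h₀ = 1.4651 rad.
Bracket: h₀ sin ϕ sin δ + cos ϕ cos δ sin h₀ = 1.4651×0.82904×-0.07098 + 0.55919×0.99748×0.99442 = -0.086214 + 0.554668 = 0.468454.
Q̄ = (S_0/π) × [bracket] = (589/π) × 0.468454 = 87.828 W/m².
— Configuration B (ϕ=+82.0°):
Solar declination: sin δ = sin ε · sin L_s = sin 25.19° × sin 129.1° = 0.33030, so δ = +19.287°.
cos h₀ = −tan(+82.0°) tan(+19.287°) = -2.4900 ≤ −1 ⇒ polar day, h₀ = π.
Bracket: h₀ sin ϕ sin δ + cos ϕ cos δ sin h₀ = 3.1416×0.99027×0.33030 + 0.13917×0.94388×0.00000 = 1.027574 + 0.000000 = 1.027574.
Q̄ = (S_0/π) × [bracket] = (589/π) × 1.027574 = 192.65 W/m².
Ratio Q̄_A / Q̄_B = 87.828 / 192.65 = 0.4559.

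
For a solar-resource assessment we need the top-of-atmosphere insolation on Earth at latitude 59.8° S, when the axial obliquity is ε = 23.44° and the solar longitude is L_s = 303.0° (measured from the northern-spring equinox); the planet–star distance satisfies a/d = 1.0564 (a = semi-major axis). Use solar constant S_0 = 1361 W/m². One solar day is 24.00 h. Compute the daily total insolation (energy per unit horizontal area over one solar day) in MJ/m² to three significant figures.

Solar declination: sin δ = sin ε · sin L_s = sin 23.44° × sin 303.0° = -0.33361, so δ = -19.488°.
cos h₀ = −tan(-59.8°) tan(-19.488°) = -0.6080, h₀ = 2.2244 rad.
Bracket: h₀ sin ϕ sin δ + cos ϕ cos δ sin h₀ = 2.2244×-0.86427×-0.33361 + 0.50302×0.94271×0.79391 = 0.641359 + 0.376474 = 1.017833.
Inverse-square distance factor (a/d)² = 1.0564² = 1.115981.
Q̄ = (S_0/π) × 1.115981 × [bracket] = (1361/π) × 1.115981 × 1.017833 = 492.09 W/m².
Daily total = Q̄ × 24.00 h × 3600 s/h = 492.09 × 24.00 × 3600 / 10⁶ = 42.52 MJ/m².

42.5 MJ/m²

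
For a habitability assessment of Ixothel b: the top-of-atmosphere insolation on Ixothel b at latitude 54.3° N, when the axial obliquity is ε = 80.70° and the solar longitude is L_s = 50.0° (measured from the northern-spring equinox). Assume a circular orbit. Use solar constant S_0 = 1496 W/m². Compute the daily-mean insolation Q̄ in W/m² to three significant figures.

Solar declination: sin δ = sin ε · sin L_s = sin 80.70° × sin 50.0° = 0.75598, so δ = +49.111°.
cos h₀ = −tan(+54.3°) tan(+49.111°) = -1.6072 ≤ −1 ⇒ polar day, h₀ = π.
Bracket: h₀ sin ϕ sin δ + cos ϕ cos δ sin h₀ = 3.1416×0.81208×0.75598 + 0.58354×0.65460×0.00000 = 1.928679 + 0.000000 = 1.928679.
Q̄ = (S_0/π) × [bracket] = (1496/π) × 1.928679 = 918.4 W/m².

Q̄ ≈ 918 W/m²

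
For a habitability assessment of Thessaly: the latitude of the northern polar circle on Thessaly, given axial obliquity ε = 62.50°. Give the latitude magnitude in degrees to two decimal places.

The polar circle is the lowest latitude that experiences at least one full rotation of continuous daylight at the northern-summer solstice; it lies at |φ| = 90° − ε = 90° − 62.50° = 27.50°.

27.50°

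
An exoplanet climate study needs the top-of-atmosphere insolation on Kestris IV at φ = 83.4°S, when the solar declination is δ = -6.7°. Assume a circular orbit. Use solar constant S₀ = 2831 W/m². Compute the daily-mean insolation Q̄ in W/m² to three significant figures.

cos H₀ = −tan(-83.4°) tan(-6.700°) = -1.0153 ≤ −1 ⇒ polar day, H₀ = π.
Bracket: H₀ sin φ sin δ + cos φ cos δ sin H₀ = 3.1416×-0.99337×-0.11667 + 0.11494×0.99317×0.00000 = 0.364100 + 0.000000 = 0.364100.
Q̄ = (S₀/π) × [bracket] = (2831/π) × 0.364100 = 328.1 W/m².

Q̄ ≈ 328 W/m²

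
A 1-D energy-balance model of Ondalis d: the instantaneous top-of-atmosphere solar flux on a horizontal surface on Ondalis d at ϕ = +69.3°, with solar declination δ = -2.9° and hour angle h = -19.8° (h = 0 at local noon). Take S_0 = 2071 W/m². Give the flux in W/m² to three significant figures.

cos θ_z = sin ϕ sin δ + cos ϕ cos δ cos h = -0.047327 + 0.332152 = 0.284825.
Flux = S_0 · cos θ_z = 2071 × 0.284825 = 589.9 W/m².

590 W/m²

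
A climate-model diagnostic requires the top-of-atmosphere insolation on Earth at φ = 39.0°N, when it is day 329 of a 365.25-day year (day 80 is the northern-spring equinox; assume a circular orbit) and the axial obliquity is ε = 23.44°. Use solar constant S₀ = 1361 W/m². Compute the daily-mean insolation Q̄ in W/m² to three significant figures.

Solar longitude: λ_s = 360° × (329 − 80)/365.25 = 245.421°.
sin δ = sin 23.44° × sin 245.421° = -0.36174, so δ = -21.207°.
cos H₀ = −tan(+39.0°) tan(-21.207°) = 0.3142, H₀ = 1.2512 rad.
Bracket: H₀ sin φ sin δ + cos φ cos δ sin H₀ = 1.2512×0.62932×-0.36174 + 0.77715×0.93228×0.94935 = -0.284836 + 0.687824 = 0.402988.
Q̄ = (S₀/π) × [bracket] = (1361/π) × 0.402988 = 174.6 W/m².

Q̄ ≈ 175 W/m²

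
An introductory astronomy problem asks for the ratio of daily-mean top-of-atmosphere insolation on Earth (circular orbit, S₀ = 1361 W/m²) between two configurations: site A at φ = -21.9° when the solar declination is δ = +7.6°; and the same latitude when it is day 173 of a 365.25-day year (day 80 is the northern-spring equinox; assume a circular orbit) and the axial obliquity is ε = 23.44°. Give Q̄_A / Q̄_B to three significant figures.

— Configuration A (φ=-21.9°):
cos H₀ = −tan(-21.9°) tan(+7.600°) = 0.0536, H₀ = 1.5171 rad.
Bracket: H₀ sin φ sin δ + cos φ cos δ sin H₀ = 1.5171×-0.37299×0.13226 + 0.92784×0.99122×0.99856 = -0.074841 + 0.918369 = 0.843528.
Q̄ = (S₀/π) × [bracket] = (1361/π) × 0.843528 = 365.43 W/m².
— Configuration B (φ=-21.9°):
Solar longitude: λ_s = 360° × (173 − 80)/365.25 = 91.663°.
sin δ = sin 23.44° × sin 91.663° = 0.39762, so δ = +23.430°.
cos H₀ = −tan(-21.9°) tan(+23.430°) = 0.1742, H₀ = 1.3957 rad.
Bracket: H₀ sin φ sin δ + cos φ cos δ sin H₀ = 1.3957×-0.37299×0.39762 + 0.92784×0.91755×0.98471 = -0.206994 + 0.838323 = 0.631329.
Q̄ = (S₀/π) × [bracket] = (1361/π) × 0.631329 = 273.50 W/m².
Ratio Q̄_A / Q̄_B = 365.43 / 273.50 = 1.336.

Q̄_A / Q̄_B ≈ 1.34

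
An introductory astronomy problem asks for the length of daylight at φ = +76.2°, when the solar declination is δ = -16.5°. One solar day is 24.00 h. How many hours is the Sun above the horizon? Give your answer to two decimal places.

cos H₀ = −tan φ · tan δ = 1.2060 ≥ 1, so the Sun never rises (polar night) and H₀ = 0.
Daylight = 2H₀/(2π) × 24.00 h = (0.0000/π) × 24.00 = 0.00 h.

0.00 h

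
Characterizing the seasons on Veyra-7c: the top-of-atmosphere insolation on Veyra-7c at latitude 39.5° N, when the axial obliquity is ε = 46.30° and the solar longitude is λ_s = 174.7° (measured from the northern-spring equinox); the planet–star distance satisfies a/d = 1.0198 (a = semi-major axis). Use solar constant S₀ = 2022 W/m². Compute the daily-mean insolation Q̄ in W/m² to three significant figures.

Q̄ ≈ 561 W/m²

Solar declination: sin δ = sin ε · sin λ_s = sin 46.30° × sin 174.7° = 0.06678, so δ = +3.829°.
cos H₀ = −tan(+39.5°) tan(+3.829°) = -0.0552, H₀ = 1.6260 rad.
Bracket: H₀ sin φ sin δ + cos φ cos δ sin H₀ = 1.6260×0.63608×0.06678 + 0.77162×0.99777×0.99848 = 0.069068 + 0.768729 = 0.837797.
Inverse-square distance factor (a/d)² = 1.0198² = 1.039992.
Q̄ = (S₀/π) × 1.039992 × [bracket] = (2022/π) × 1.039992 × 0.837797 = 560.8 W/m².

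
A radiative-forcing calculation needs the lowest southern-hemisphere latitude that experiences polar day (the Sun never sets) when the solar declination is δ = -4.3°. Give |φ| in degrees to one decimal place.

|φ| = 85.7°

Polar day requires cos H₀ = −tan φ tan δ ≤ −1, i.e. tan φ tan δ ≥ 1.
The boundary is |tan φ| · |tan δ| = 1, so |φ| = 90° − |δ| = 90° − 4.3° = 85.7° in the southern hemisphere.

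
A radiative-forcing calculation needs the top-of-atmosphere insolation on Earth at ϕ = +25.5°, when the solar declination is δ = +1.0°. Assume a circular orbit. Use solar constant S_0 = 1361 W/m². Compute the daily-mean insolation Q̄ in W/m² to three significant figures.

cos h₀ = −tan(+25.5°) tan(+1.000°) = -0.0083, h₀ = 1.5791 rad.
Bracket: h₀ sin ϕ sin δ + cos ϕ cos δ sin h₀ = 1.5791×0.43051×0.01745 + 0.90259×0.99985×0.99997 = 0.011863 + 0.902428 = 0.914291.
Q̄ = (S_0/π) × [bracket] = (1361/π) × 0.914291 = 396.1 W/m².

Q̄ ≈ 396 W/m²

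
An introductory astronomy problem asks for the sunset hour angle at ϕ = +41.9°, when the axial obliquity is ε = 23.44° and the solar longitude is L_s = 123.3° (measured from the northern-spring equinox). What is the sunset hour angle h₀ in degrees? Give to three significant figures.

Solar declination: sin δ = sin ε · sin L_s = sin 23.44° × sin 123.3° = 0.33247, so δ = +19.419°.
cos h₀ = −tan ϕ · tan δ = −tan(+41.9°) × tan(+19.419°) = -0.3163, so h₀ = 1.8926 rad = 108.44°.

h₀ = 108°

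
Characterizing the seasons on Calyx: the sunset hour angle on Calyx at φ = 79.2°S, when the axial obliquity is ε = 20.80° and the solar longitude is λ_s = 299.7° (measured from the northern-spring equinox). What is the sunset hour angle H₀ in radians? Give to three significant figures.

H₀ = 3.14 rad

Solar declination: sin δ = sin ε · sin λ_s = sin 20.80° × sin 299.7° = -0.30846, so δ = -17.966°.
Sunrise equation: cos H₀ = −tan φ · tan δ = -1.6999 ≤ −1, so the host star never sets (polar day) and H₀ = π.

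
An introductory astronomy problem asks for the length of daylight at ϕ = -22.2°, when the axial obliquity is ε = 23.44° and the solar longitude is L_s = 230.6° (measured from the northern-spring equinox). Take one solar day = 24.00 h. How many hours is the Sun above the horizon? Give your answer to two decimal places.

Solar declination: sin δ = sin ε · sin L_s = sin 23.44° × sin 230.6° = -0.30738, so δ = -17.902°.
cos h₀ = −tan ϕ · tan δ = −tan(-22.2°) × tan(-17.902°) = -0.1318, so h₀ = 1.7030 rad = 97.57°.
Daylight = 2h₀/(2π) × 24.00 h = (1.7030/π) × 24.00 = 13.01 h.

13.01 h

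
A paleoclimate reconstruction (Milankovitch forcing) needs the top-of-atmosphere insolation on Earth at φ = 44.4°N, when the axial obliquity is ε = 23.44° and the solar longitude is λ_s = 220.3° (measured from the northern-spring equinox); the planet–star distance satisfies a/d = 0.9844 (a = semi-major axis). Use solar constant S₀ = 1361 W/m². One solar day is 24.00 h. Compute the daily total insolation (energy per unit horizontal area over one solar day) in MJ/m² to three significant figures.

Solar declination: sin δ = sin ε · sin λ_s = sin 23.44° × sin 220.3° = -0.25729, so δ = -14.909°.
cos H₀ = −tan(+44.4°) tan(-14.909°) = 0.2607, H₀ = 1.3070 rad.
Bracket: H₀ sin φ sin δ + cos φ cos δ sin H₀ = 1.3070×0.69966×-0.25729 + 0.71447×0.96634×0.96541 = -0.235280 + 0.666539 = 0.431259.
Inverse-square distance factor (a/d)² = 0.9844² = 0.969043.
Q̄ = (S₀/π) × 0.969043 × [bracket] = (1361/π) × 0.969043 × 0.431259 = 181.05 W/m².
Daily total = Q̄ × 24.00 h × 3600 s/h = 181.05 × 24.00 × 3600 / 10⁶ = 15.64 MJ/m².

15.6 MJ/m²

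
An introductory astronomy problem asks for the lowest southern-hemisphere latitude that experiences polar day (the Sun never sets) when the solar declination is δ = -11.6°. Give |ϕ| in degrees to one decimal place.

Polar day requires cos h₀ = −tan ϕ tan δ ≤ −1, i.e. tan ϕ tan δ ≥ 1.
The boundary is |tan ϕ| · |tan δ| = 1, so |ϕ| = 90° − |δ| = 90° − 11.6° = 78.4° in the southern hemisphere.

|ϕ| = 78.4°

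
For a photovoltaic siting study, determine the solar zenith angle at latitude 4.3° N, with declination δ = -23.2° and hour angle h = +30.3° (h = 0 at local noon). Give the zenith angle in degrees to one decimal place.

θ_z = 40.4°

cos θ_z = sin φ sin δ + cos φ cos δ cos h = -0.029537 + 0.791344 = 0.761807.
θ_z = arccos(0.761807) = 40.4°.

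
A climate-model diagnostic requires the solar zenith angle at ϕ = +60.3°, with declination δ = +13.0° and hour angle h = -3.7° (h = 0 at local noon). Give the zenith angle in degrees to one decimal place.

θ_z = 47.4°

cos θ_z = sin ϕ sin δ + cos ϕ cos δ cos h = 0.195400 + 0.481754 = 0.677154.
θ_z = arccos(0.677154) = 47.4°.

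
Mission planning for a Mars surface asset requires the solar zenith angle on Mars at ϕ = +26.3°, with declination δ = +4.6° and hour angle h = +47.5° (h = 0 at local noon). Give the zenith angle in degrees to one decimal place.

cos θ_z = sin ϕ sin δ + cos ϕ cos δ cos h = 0.035534 + 0.603707 = 0.639241.
θ_z = arccos(0.639241) = 50.3°.

θ_z = 50.3°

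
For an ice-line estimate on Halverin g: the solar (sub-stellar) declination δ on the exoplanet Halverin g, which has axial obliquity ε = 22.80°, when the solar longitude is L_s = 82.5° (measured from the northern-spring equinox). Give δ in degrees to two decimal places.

sin δ = sin ε · sin L_s = sin 22.80° × sin 82.5° = 0.384200.
δ = arcsin(0.384200) = +22.59°.

δ = +22.59°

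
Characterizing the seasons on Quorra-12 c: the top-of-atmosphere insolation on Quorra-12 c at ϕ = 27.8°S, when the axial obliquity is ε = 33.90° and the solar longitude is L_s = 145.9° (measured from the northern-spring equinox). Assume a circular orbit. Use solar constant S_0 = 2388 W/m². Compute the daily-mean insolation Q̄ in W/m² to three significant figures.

Solar declination: sin δ = sin ε · sin L_s = sin 33.90° × sin 145.9° = 0.31269, so δ = +18.222°.
cos h₀ = −tan(-27.8°) tan(+18.222°) = 0.1736, h₀ = 1.3963 rad.
Bracket: h₀ sin ϕ sin δ + cos ϕ cos δ sin h₀ = 1.3963×-0.46639×0.31269 + 0.88458×0.94985×0.98482 = -0.203630 + 0.827464 = 0.623834.
Q̄ = (S_0/π) × [bracket] = (2388/π) × 0.623834 = 474.2 W/m².

Q̄ ≈ 474 W/m²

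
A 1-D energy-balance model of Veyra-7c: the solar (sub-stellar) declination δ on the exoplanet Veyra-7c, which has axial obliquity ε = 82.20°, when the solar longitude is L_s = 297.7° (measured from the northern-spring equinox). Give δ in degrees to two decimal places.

sin δ = sin ε · sin L_s = sin 82.20° × sin 297.7° = -0.877202.
δ = arcsin(-0.877202) = -61.31°.

δ = -61.31°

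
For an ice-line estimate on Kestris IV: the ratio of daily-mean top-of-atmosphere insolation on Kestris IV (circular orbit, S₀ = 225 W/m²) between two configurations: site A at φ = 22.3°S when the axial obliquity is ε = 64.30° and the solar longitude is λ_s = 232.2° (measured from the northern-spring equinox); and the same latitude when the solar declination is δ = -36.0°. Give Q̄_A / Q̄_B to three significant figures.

— Configuration A (φ=-22.3°):
Solar declination: sin δ = sin ε · sin λ_s = sin 64.30° × sin 232.2° = -0.71199, so δ = -45.397°.
cos H₀ = −tan(-22.3°) tan(-45.397°) = -0.4159, H₀ = 1.9997 rad.
Bracket: H₀ sin φ sin δ + cos φ cos δ sin H₀ = 1.9997×-0.37946×-0.71199 + 0.92521×0.70219×0.90943 = 0.540262 + 0.590832 = 1.131094.
Q̄ = (S₀/π) × [bracket] = (225/π) × 1.131094 = 81.009 W/m².
— Configuration B (φ=-22.3°):
cos H₀ = −tan(-22.3°) tan(-36.000°) = -0.2980, H₀ = 1.8734 rad.
Bracket: H₀ sin φ sin δ + cos φ cos δ sin H₀ = 1.8734×-0.37946×-0.58779 + 0.92521×0.80902×0.95457 = 0.417848 + 0.714508 = 1.132356.
Q̄ = (S₀/π) × [bracket] = (225/π) × 1.132356 = 81.099 W/m².
Ratio Q̄_A / Q̄_B = 81.009 / 81.099 = 0.9989.

Q̄_A / Q̄_B ≈ 0.999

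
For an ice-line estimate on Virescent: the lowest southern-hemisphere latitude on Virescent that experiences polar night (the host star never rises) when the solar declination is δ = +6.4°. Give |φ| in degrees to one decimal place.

|φ| = 83.6°

Polar night requires cos H₀ = −tan φ tan δ ≥ 1, i.e. tan φ tan δ ≤ −1.
The boundary is |tan φ| · |tan δ| = 1, so |φ| = 90° − |δ| = 90° − 6.4° = 83.6° in the southern hemisphere.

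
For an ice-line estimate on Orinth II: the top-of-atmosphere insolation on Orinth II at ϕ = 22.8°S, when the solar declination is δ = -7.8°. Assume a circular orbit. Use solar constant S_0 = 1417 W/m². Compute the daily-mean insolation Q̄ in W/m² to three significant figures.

cos h₀ = −tan(-22.8°) tan(-7.800°) = -0.0576, h₀ = 1.6284 rad.
Bracket: h₀ sin ϕ sin δ + cos ϕ cos δ sin h₀ = 1.6284×-0.38752×-0.13572 + 0.92186×0.99075×0.99834 = 0.085644 + 0.911817 = 0.997461.
Q̄ = (S_0/π) × [bracket] = (1417/π) × 0.997461 = 449.9 W/m².

Q̄ ≈ 450 W/m²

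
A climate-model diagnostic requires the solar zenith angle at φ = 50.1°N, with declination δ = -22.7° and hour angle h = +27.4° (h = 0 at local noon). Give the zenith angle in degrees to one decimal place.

θ_z = 76.7°

cos θ_z = sin φ sin δ + cos φ cos δ cos h = -0.296054 + 0.525375 = 0.229321.
θ_z = arccos(0.229321) = 76.7°.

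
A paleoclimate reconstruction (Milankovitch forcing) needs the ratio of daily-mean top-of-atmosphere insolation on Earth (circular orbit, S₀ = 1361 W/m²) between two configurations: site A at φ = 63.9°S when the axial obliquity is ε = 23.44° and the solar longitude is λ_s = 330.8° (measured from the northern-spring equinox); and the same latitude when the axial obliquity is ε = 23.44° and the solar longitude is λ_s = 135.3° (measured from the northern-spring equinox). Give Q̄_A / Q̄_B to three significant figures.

Q̄_A / Q̄_B ≈ 7.06

— Configuration A (φ=-63.9°):
Solar declination: sin δ = sin ε · sin λ_s = sin 23.44° × sin 330.8° = -0.19406, so δ = -11.190°.
cos H₀ = −tan(-63.9°) tan(-11.190°) = -0.4038, H₀ = 1.9865 rad.
Bracket: H₀ sin φ sin δ + cos φ cos δ sin H₀ = 1.9865×-0.89803×-0.19406 + 0.43994×0.98099×0.91484 = 0.346191 + 0.394824 = 0.741015.
Q̄ = (S₀/π) × [bracket] = (1361/π) × 0.741015 = 321.02 W/m².
— Configuration B (φ=-63.9°):
Solar declination: sin δ = sin ε · sin λ_s = sin 23.44° × sin 135.3° = 0.27980, so δ = +16.248°.
cos H₀ = −tan(-63.9°) tan(+16.248°) = 0.5949, H₀ = 0.9336 rad.
Bracket: H₀ sin φ sin δ + cos φ cos δ sin H₀ = 0.9336×-0.89803×0.27980 + 0.43994×0.96006×0.80379 = -0.234585 + 0.339496 = 0.104911.
Q̄ = (S₀/π) × [bracket] = (1361/π) × 0.104911 = 45.450 W/m².
Ratio Q̄_A / Q̄_B = 321.02 / 45.450 = 7.063.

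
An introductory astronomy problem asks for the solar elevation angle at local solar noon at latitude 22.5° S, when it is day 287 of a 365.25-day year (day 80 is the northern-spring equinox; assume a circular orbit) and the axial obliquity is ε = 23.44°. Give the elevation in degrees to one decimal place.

Solar longitude: L_s = 360° × (287 − 80)/365.25 = 204.025°.
sin δ = sin 23.44° × sin 204.025° = -0.16195, so δ = -9.320°.
At local noon the hour angle is zero, so the zenith angle equals |ϕ − δ| = |-22.5° − (-9.320°)| = 13.180°.
Elevation = 90° − 13.180° = 76.8°.

76.8°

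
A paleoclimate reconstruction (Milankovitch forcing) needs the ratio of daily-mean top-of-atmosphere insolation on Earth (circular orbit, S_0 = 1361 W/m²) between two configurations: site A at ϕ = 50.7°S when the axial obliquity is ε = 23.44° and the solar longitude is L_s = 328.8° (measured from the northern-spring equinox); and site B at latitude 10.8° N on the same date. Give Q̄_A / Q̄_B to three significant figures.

Q̄_A / Q̄_B ≈ 0.988

— Configuration A (ϕ=-50.7°):
Solar declination: sin δ = sin ε · sin L_s = sin 23.44° × sin 328.8° = -0.20607, so δ = -11.892°.
cos h₀ = −tan(-50.7°) tan(-11.892°) = -0.2573, h₀ = 1.8310 rad.
Bracket: h₀ sin ϕ sin δ + cos ϕ cos δ sin h₀ = 1.8310×-0.77384×-0.20607 + 0.63338×0.97854×0.96634 = 0.291981 + 0.598926 = 0.890907.
Q̄ = (S_0/π) × [bracket] = (1361/π) × 0.890907 = 385.96 W/m².
— Configuration B (ϕ=+10.8°):
cos h₀ = −tan(+10.8°) tan(-11.892°) = 0.0402, h₀ = 1.5306 rad.
Bracket: h₀ sin ϕ sin δ + cos ϕ cos δ sin h₀ = 1.5306×0.18738×-0.20607 + 0.98229×0.97854×0.99919 = -0.059102 + 0.960431 = 0.901329.
Q̄ = (S_0/π) × [bracket] = (1361/π) × 0.901329 = 390.47 W/m².
Ratio Q̄_A / Q̄_B = 385.96 / 390.47 = 0.9884.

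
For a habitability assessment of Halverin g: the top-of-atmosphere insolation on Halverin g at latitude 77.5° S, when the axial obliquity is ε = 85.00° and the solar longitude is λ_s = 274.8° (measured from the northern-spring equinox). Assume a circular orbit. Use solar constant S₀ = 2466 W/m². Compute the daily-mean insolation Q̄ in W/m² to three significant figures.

Q̄ ≈ 2.39e+03 W/m²

Solar declination: sin δ = sin ε · sin λ_s = sin 85.00° × sin 274.8° = -0.99270, so δ = -83.073°.
cos H₀ = −tan(-77.5°) tan(-83.073°) = -37.1285 ≤ −1 ⇒ polar day, H₀ = π.
Bracket: H₀ sin φ sin δ + cos φ cos δ sin H₀ = 3.1416×-0.97630×-0.99270 + 0.21644×0.12060×0.00000 = 3.044754 + 0.000000 = 3.044754.
Q̄ = (S₀/π) × [bracket] = (2466/π) × 3.044754 = 2390 W/m².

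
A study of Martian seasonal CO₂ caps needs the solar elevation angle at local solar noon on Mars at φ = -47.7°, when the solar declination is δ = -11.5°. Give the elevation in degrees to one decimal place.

At local noon the hour angle is zero, so the zenith angle equals |φ − δ| = |-47.7° − (-11.500°)| = 36.200°.
Elevation = 90° − 36.200° = 53.8°.

53.8°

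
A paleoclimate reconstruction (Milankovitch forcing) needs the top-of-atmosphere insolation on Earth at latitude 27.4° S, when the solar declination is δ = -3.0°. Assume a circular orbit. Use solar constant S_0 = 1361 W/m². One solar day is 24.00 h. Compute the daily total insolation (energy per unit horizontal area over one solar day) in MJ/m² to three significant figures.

cos h₀ = −tan(-27.4°) tan(-3.000°) = -0.0272, h₀ = 1.5980 rad.
Bracket: h₀ sin ϕ sin δ + cos ϕ cos δ sin h₀ = 1.5980×-0.46020×-0.05234 + 0.88782×0.99863×0.99963 = 0.038491 + 0.886276 = 0.924767.
Q̄ = (S_0/π) × [bracket] = (1361/π) × 0.924767 = 400.63 W/m².
Daily total = Q̄ × 24.00 h × 3600 s/h = 400.63 × 24.00 × 3600 / 10⁶ = 34.61 MJ/m².

34.6 MJ/m²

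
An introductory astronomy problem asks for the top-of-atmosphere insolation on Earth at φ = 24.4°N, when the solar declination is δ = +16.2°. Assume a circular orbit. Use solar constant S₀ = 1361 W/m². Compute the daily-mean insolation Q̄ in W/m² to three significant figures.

cos H₀ = −tan(+24.4°) tan(+16.200°) = -0.1318, H₀ = 1.7030 rad.
Bracket: H₀ sin φ sin δ + cos φ cos δ sin H₀ = 1.7030×0.41310×0.27899 + 0.91068×0.96029×0.99128 = 0.196272 + 0.866891 = 1.063163.
Q̄ = (S₀/π) × [bracket] = (1361/π) × 1.063163 = 460.6 W/m².

Q̄ ≈ 461 W/m²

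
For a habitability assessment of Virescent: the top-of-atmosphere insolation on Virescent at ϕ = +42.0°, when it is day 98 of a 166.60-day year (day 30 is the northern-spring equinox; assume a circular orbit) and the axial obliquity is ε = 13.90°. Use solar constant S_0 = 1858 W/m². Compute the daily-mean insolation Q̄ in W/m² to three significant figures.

Q̄ ≈ 520 W/m²

Solar longitude: L_s = 360° × (98 − 30)/166.60 = 146.939°.
sin δ = sin 13.90° × sin 146.939° = 0.13105, so δ = +7.530°.
cos h₀ = −tan(+42.0°) tan(+7.530°) = -0.1190, h₀ = 1.6901 rad.
Bracket: h₀ sin ϕ sin δ + cos ϕ cos δ sin h₀ = 1.6901×0.66913×0.13105 + 0.74314×0.99138×0.99289 = 0.148204 + 0.731496 = 0.879700.
Q̄ = (S_0/π) × [bracket] = (1858/π) × 0.879700 = 520.3 W/m².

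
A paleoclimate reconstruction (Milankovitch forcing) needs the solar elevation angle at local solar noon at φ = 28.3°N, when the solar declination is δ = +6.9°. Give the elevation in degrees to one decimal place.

At local noon the hour angle is zero, so the zenith angle equals |φ − δ| = |+28.3° − (+6.900°)| = 21.400°.
Elevation = 90° − 21.400° = 68.6°.

68.6°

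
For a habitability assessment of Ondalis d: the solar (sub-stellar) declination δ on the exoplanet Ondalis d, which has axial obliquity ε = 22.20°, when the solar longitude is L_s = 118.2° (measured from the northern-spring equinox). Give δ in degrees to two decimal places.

δ = +19.45°

sin δ = sin ε · sin L_s = sin 22.20° × sin 118.2° = 0.332992.
δ = arcsin(0.332992) = +19.45°.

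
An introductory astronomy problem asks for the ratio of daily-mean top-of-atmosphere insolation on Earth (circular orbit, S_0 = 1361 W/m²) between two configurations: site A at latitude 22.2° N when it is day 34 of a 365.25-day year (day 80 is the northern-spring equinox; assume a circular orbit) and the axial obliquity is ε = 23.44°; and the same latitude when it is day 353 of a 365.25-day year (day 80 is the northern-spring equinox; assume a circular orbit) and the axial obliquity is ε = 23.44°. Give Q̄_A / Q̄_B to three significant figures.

Q̄_A / Q̄_B ≈ 1.16

— Configuration A (ϕ=+22.2°):
Solar longitude: L_s = 360° × (34 − 80)/365.25 = -45.339°, i.e. -45.339° + 360° = 314.661°.
sin δ = sin 23.44° × sin 314.661° = -0.28294, so δ = -16.436°.
cos h₀ = −tan(+22.2°) tan(-16.436°) = 0.1204, h₀ = 1.4501 rad.
Bracket: h₀ sin ϕ sin δ + cos ϕ cos δ sin h₀ = 1.4501×0.37784×-0.28294 + 0.92587×0.95914×0.99273 = -0.155024 + 0.881583 = 0.726559.
Q̄ = (S_0/π) × [bracket] = (1361/π) × 0.726559 = 314.76 W/m².
— Configuration B (ϕ=+22.2°):
Solar longitude: L_s = 360° × (353 − 80)/365.25 = 269.076°.
sin δ = sin 23.44° × sin 269.076° = -0.39774, so δ = -23.437°.
cos h₀ = −tan(+22.2°) tan(-23.437°) = 0.1769, h₀ = 1.3930 rad.
Bracket: h₀ sin ϕ sin δ + cos ϕ cos δ sin h₀ = 1.3930×0.37784×-0.39774 + 0.92587×0.91750×0.98423 = -0.209343 + 0.836089 = 0.626746.
Q̄ = (S_0/π) × [bracket] = (1361/π) × 0.626746 = 271.52 W/m².
Ratio Q̄_A / Q̄_B = 314.76 / 271.52 = 1.159.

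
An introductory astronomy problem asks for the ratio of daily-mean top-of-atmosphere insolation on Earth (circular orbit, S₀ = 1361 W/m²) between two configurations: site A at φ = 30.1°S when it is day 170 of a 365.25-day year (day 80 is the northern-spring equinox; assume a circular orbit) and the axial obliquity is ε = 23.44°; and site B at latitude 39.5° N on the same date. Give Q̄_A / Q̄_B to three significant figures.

— Configuration A (φ=-30.1°):
Solar longitude: λ_s = 360° × (170 − 80)/365.25 = 88.706°.
sin δ = sin 23.44° × sin 88.706° = 0.39769, so δ = +23.434°.
cos H₀ = −tan(-30.1°) tan(+23.434°) = 0.2513, H₀ = 1.3168 rad.
Bracket: H₀ sin φ sin δ + cos φ cos δ sin H₀ = 1.3168×-0.50151×0.39769 + 0.86515×0.91752×0.96792 = -0.262630 + 0.768328 = 0.505698.
Q̄ = (S₀/π) × [bracket] = (1361/π) × 0.505698 = 219.08 W/m².
— Configuration B (φ=+39.5°):
cos H₀ = −tan(+39.5°) tan(+23.434°) = -0.3573, H₀ = 1.9362 rad.
Bracket: H₀ sin φ sin δ + cos φ cos δ sin H₀ = 1.9362×0.63608×0.39769 + 0.77162×0.91752×0.93399 = 0.489786 + 0.661243 = 1.151029.
Q̄ = (S₀/π) × [bracket] = (1361/π) × 1.151029 = 498.65 W/m².
Ratio Q̄_A / Q̄_B = 219.08 / 498.65 = 0.4393.

Q̄_A / Q̄_B ≈ 0.439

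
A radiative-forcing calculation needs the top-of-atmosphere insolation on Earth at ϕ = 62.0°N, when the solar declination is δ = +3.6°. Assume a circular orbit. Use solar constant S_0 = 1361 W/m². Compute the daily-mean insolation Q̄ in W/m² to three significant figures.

Q̄ ≈ 242 W/m²

cos h₀ = −tan(+62.0°) tan(+3.600°) = -0.1183, h₀ = 1.6894 rad.
Bracket: h₀ sin ϕ sin δ + cos ϕ cos δ sin h₀ = 1.6894×0.88295×0.06279 + 0.46947×0.99803×0.99297 = 0.093661 + 0.465251 = 0.558912.
Q̄ = (S_0/π) × [bracket] = (1361/π) × 0.558912 = 242.1 W/m².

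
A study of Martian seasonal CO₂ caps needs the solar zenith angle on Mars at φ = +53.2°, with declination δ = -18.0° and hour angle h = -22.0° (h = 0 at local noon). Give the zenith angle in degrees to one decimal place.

θ_z = 73.7°

cos θ_z = sin φ sin δ + cos φ cos δ cos h = -0.247440 + 0.528222 = 0.280782.
θ_z = arccos(0.280782) = 73.7°.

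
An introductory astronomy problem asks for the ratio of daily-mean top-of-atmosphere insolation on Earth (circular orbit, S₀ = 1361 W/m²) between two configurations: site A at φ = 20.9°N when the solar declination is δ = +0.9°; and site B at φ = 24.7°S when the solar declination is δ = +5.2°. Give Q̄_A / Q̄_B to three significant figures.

Q̄_A / Q̄_B ≈ 1.11

— Configuration A (φ=+20.9°):
cos H₀ = −tan(+20.9°) tan(+0.900°) = -0.0060, H₀ = 1.5768 rad.
Bracket: H₀ sin φ sin δ + cos φ cos δ sin H₀ = 1.5768×0.35674×0.01571 + 0.93420×0.99988×0.99998 = 0.008837 + 0.934069 = 0.942906.
Q̄ = (S₀/π) × [bracket] = (1361/π) × 0.942906 = 408.49 W/m².
— Configuration B (φ=-24.7°):
cos H₀ = −tan(-24.7°) tan(+5.200°) = 0.0419, H₀ = 1.5289 rad.
Bracket: H₀ sin φ sin δ + cos φ cos δ sin H₀ = 1.5289×-0.41787×0.09063 + 0.90851×0.99588×0.99912 = -0.057902 + 0.903971 = 0.846069.
Q̄ = (S₀/π) × [bracket] = (1361/π) × 0.846069 = 366.53 W/m².
Ratio Q̄_A / Q̄_B = 408.49 / 366.53 = 1.114.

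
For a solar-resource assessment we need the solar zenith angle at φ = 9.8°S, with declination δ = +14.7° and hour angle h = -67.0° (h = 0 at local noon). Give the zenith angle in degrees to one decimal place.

cos θ_z = sin φ sin δ + cos φ cos δ cos h = -0.043192 + 0.372427 = 0.329235.
θ_z = arccos(0.329235) = 70.8°.

θ_z = 70.8°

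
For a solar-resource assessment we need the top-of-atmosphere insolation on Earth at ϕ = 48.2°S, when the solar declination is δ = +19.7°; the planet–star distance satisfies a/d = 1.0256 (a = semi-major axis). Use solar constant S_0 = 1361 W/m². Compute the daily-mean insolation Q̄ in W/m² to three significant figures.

Q̄ ≈ 129 W/m²

cos h₀ = −tan(-48.2°) tan(+19.700°) = 0.4005, h₀ = 1.1588 rad.
Bracket: h₀ sin ϕ sin δ + cos ϕ cos δ sin h₀ = 1.1588×-0.74548×0.33710 + 0.66653×0.94147×0.91631 = -0.291208 + 0.575001 = 0.283793.
Inverse-square distance factor (a/d)² = 1.0256² = 1.051855.
Q̄ = (S_0/π) × 1.051855 × [bracket] = (1361/π) × 1.051855 × 0.283793 = 129.3 W/m².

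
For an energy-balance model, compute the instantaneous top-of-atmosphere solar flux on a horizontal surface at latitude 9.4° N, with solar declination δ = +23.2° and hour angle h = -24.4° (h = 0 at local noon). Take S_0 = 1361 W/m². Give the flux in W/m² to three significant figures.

cos θ_z = sin ϕ sin δ + cos ϕ cos δ cos h = 0.064341 + 0.825802 = 0.890143.
Flux = S_0 · cos θ_z = 1361 × 0.890143 = 1211 W/m².

1.21e+03 W/m²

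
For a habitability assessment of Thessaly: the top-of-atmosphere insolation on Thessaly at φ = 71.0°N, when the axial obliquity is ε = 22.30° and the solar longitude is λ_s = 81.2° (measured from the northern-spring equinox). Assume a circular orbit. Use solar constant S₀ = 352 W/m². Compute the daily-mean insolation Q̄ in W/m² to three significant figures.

Q̄ ≈ 125 W/m²

Solar declination: sin δ = sin ε · sin λ_s = sin 22.30° × sin 81.2° = 0.37499, so δ = +22.024°.
cos H₀ = −tan(+71.0°) tan(+22.024°) = -1.1748 ≤ −1 ⇒ polar day, H₀ = π.
Bracket: H₀ sin φ sin δ + cos φ cos δ sin H₀ = 3.1416×0.94552×0.37499 + 0.32557×0.92703×0.00000 = 1.113887 + 0.000000 = 1.113887.
Q̄ = (S₀/π) × [bracket] = (352/π) × 1.113887 = 124.8 W/m².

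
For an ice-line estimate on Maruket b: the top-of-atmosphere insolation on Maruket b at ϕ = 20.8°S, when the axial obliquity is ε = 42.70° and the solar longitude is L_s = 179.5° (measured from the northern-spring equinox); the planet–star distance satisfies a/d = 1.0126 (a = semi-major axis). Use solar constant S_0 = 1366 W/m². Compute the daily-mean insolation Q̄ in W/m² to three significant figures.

Solar declination: sin δ = sin ε · sin L_s = sin 42.70° × sin 179.5° = 0.00592, so δ = +0.339°.
cos h₀ = −tan(-20.8°) tan(+0.339°) = 0.0022, h₀ = 1.5685 rad.
Bracket: h₀ sin ϕ sin δ + cos ϕ cos δ sin h₀ = 1.5685×-0.35511×0.00592 + 0.93483×0.99998×1.00000 = -0.003297 + 0.934811 = 0.931514.
Inverse-square distance factor (a/d)² = 1.0126² = 1.025359.
Q̄ = (S_0/π) × 1.025359 × [bracket] = (1366/π) × 1.025359 × 0.931514 = 415.3 W/m².

Q̄ ≈ 415 W/m²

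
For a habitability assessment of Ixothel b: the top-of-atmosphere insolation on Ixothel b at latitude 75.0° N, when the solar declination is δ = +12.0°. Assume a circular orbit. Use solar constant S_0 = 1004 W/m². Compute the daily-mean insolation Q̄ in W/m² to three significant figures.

cos h₀ = −tan(+75.0°) tan(+12.000°) = -0.7933, h₀ = 2.4870 rad.
Bracket: h₀ sin ϕ sin δ + cos ϕ cos δ sin h₀ = 2.4870×0.96593×0.20791 + 0.25882×0.97815×0.60887 = 0.499456 + 0.154144 = 0.653600.
Q̄ = (S_0/π) × [bracket] = (1004/π) × 0.653600 = 208.9 W/m².

Q̄ ≈ 209 W/m²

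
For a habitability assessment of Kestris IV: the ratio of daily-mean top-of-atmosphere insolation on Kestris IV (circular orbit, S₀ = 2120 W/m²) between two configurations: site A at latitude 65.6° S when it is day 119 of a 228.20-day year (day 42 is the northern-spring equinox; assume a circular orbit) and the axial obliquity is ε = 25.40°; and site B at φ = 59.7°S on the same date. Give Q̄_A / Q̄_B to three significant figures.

Q̄_A / Q̄_B ≈ 0.211

— Configuration A (φ=-65.6°):
Solar longitude: λ_s = 360° × (119 − 42)/228.20 = 121.472°.
sin δ = sin 25.40° × sin 121.472° = 0.36584, so δ = +21.459°.
cos H₀ = −tan(-65.6°) tan(+21.459°) = 0.8665, H₀ = 0.5226 rad.
Bracket: H₀ sin φ sin δ + cos φ cos δ sin H₀ = 0.5226×-0.91068×0.36584 + 0.41310×0.93068×0.49909 = -0.174111 + 0.191882 = 0.017771.
Q̄ = (S₀/π) × [bracket] = (2120/π) × 0.017771 = 11.992 W/m².
— Configuration B (φ=-59.7°):
cos H₀ = −tan(-59.7°) tan(+21.459°) = 0.6727, H₀ = 0.8330 rad.
Bracket: H₀ sin φ sin δ + cos φ cos δ sin H₀ = 0.8330×-0.86340×0.36584 + 0.50453×0.93068×0.73993 = -0.263117 + 0.347439 = 0.084322.
Q̄ = (S₀/π) × [bracket] = (2120/π) × 0.084322 = 56.902 W/m².
Ratio Q̄_A / Q̄_B = 11.992 / 56.902 = 0.2107.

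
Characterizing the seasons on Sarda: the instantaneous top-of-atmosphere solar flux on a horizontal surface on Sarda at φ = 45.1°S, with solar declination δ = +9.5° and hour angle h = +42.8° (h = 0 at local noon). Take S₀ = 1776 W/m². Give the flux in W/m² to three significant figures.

cos θ_z = sin φ sin δ + cos φ cos δ cos h = -0.116910 + 0.510816 = 0.393906.
Flux = S₀ · cos θ_z = 1776 × 0.393906 = 699.6 W/m².

700 W/m²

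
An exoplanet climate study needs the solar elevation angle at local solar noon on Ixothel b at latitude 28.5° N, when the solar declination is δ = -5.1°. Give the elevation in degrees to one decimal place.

At local noon the hour angle is zero, so the zenith angle equals |ϕ − δ| = |+28.5° − (-5.100°)| = 33.600°.
Elevation = 90° − 33.600° = 56.4°.

56.4°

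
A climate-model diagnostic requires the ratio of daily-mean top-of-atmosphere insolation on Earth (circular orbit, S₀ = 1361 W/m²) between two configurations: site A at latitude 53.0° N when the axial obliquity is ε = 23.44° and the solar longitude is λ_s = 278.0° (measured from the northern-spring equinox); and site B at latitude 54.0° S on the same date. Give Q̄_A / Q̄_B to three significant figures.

— Configuration A (φ=+53.0°):
Solar declination: sin δ = sin ε · sin λ_s = sin 23.44° × sin 278.0° = -0.39392, so δ = -23.198°.
cos H₀ = −tan(+53.0°) tan(-23.198°) = 0.5687, H₀ = 0.9658 rad.
Bracket: H₀ sin φ sin δ + cos φ cos δ sin H₀ = 0.9658×0.79864×-0.39392 + 0.60182×0.91915×0.82252 = -0.303841 + 0.454988 = 0.151147.
Q̄ = (S₀/π) × [bracket] = (1361/π) × 0.151147 = 65.480 W/m².
— Configuration B (φ=-54.0°):
cos H₀ = −tan(-54.0°) tan(-23.198°) = -0.5899, H₀ = 2.2017 rad.
Bracket: H₀ sin φ sin δ + cos φ cos δ sin H₀ = 2.2017×-0.80902×-0.39392 + 0.58779×0.91915×0.80750 = 0.701658 + 0.436266 = 1.137924.
Q̄ = (S₀/π) × [bracket] = (1361/π) × 1.137924 = 492.97 W/m².
Ratio Q̄_A / Q̄_B = 65.480 / 492.97 = 0.1328.

Q̄_A / Q̄_B ≈ 0.133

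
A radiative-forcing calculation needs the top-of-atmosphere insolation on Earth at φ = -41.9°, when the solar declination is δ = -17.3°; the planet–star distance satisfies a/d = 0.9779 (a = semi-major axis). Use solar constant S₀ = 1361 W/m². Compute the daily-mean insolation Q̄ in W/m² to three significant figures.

cos H₀ = −tan(-41.9°) tan(-17.300°) = -0.2795, H₀ = 1.8540 rad.
Bracket: H₀ sin φ sin δ + cos φ cos δ sin H₀ = 1.8540×-0.66783×-0.29737 + 0.74431×0.95476×0.96016 = 0.368191 + 0.682326 = 1.050517.
Inverse-square distance factor (a/d)² = 0.9779² = 0.956288.
Q̄ = (S₀/π) × 0.956288 × [bracket] = (1361/π) × 0.956288 × 1.050517 = 435.2 W/m².

Q̄ ≈ 435 W/m²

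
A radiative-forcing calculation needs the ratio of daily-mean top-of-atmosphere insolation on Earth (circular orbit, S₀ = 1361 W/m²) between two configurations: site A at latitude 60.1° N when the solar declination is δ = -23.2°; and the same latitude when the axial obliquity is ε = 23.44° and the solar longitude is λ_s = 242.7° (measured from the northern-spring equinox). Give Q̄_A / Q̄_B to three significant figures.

— Configuration A (φ=+60.1°):
cos H₀ = −tan(+60.1°) tan(-23.200°) = 0.7454, H₀ = 0.7297 rad.
Bracket: H₀ sin φ sin δ + cos φ cos δ sin H₀ = 0.7297×0.86690×-0.39394 + 0.49849×0.91914×0.66666 = -0.249197 + 0.305452 = 0.056255.
Q̄ = (S₀/π) × [bracket] = (1361/π) × 0.056255 = 24.371 W/m².
— Configuration B (φ=+60.1°):
Solar declination: sin δ = sin ε · sin λ_s = sin 23.44° × sin 242.7° = -0.35348, so δ = -20.700°.
cos H₀ = −tan(+60.1°) tan(-20.700°) = 0.6571, H₀ = 0.8538 rad.
Bracket: H₀ sin φ sin δ + cos φ cos δ sin H₀ = 0.8538×0.86690×-0.35348 + 0.49849×0.93544×0.75376 = -0.261631 + 0.351484 = 0.089853.
Q̄ = (S₀/π) × [bracket] = (1361/π) × 0.089853 = 38.926 W/m².
Ratio Q̄_A / Q̄_B = 24.371 / 38.926 = 0.6261.

Q̄_A / Q̄_B ≈ 0.626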